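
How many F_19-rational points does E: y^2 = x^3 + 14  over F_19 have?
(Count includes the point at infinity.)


For each x in F_19, count y with y^2 = x^3 + 0 x + 14 mod 19:
  x = 5: RHS = 6, y in [5, 14]  -> 2 point(s)
  x = 10: RHS = 7, y in [8, 11]  -> 2 point(s)
  x = 13: RHS = 7, y in [8, 11]  -> 2 point(s)
  x = 15: RHS = 7, y in [8, 11]  -> 2 point(s)
  x = 16: RHS = 6, y in [5, 14]  -> 2 point(s)
  x = 17: RHS = 6, y in [5, 14]  -> 2 point(s)
Affine points: 12. Add the point at infinity: total = 13.

#E(F_19) = 13


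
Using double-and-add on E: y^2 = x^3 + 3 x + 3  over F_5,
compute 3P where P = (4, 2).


k = 3 = 11_2 (binary, LSB first: 11)
Double-and-add from P = (4, 2):
  bit 0 = 1: acc = O + (4, 2) = (4, 2)
  bit 1 = 1: acc = (4, 2) + (3, 2) = (3, 3)

3P = (3, 3)


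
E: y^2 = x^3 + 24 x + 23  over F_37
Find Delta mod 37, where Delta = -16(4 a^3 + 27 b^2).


4 a^3 + 27 b^2 = 4*24^3 + 27*23^2 = 55296 + 14283 = 69579
Delta = -16 * (69579) = -1113264
Delta mod 37 = 29

Delta = 29 (mod 37)


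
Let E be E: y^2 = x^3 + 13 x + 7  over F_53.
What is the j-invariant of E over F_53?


Delta = -16(4 a^3 + 27 b^2) mod 53 = 33
-1728 * (4 a)^3 = -1728 * (4*13)^3 mod 53 = 32
j = 32 * 33^(-1) mod 53 = 9

j = 9 (mod 53)


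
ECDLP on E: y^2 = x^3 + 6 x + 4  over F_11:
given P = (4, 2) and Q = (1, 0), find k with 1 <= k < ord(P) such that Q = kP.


Enumerate multiples of P until we hit Q = (1, 0):
  1P = (4, 2)
  2P = (1, 0)
Match found at i = 2.

k = 2


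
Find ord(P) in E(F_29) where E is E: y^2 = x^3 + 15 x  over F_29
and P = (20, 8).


Compute successive multiples of P until we hit O:
  1P = (20, 8)
  2P = (22, 25)
  3P = (23, 10)
  4P = (9, 9)
  5P = (6, 25)
  6P = (28, 10)
  7P = (1, 4)
  8P = (7, 10)
  ... (continuing to 17P)
  17P = O

ord(P) = 17


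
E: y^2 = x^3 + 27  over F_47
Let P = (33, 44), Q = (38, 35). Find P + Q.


P != Q, so use the chord formula.
s = (y2 - y1) / (x2 - x1) = (38) / (5) mod 47 = 17
x3 = s^2 - x1 - x2 mod 47 = 17^2 - 33 - 38 = 30
y3 = s (x1 - x3) - y1 mod 47 = 17 * (33 - 30) - 44 = 7

P + Q = (30, 7)


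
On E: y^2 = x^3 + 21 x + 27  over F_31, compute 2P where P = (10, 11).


Doubling: s = (3 x1^2 + a) / (2 y1)
s = (3*10^2 + 21) / (2*11) mod 31 = 16
x3 = s^2 - 2 x1 mod 31 = 16^2 - 2*10 = 19
y3 = s (x1 - x3) - y1 mod 31 = 16 * (10 - 19) - 11 = 0

2P = (19, 0)


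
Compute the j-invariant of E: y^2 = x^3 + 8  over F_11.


Delta = -16(4 a^3 + 27 b^2) mod 11 = 6
-1728 * (4 a)^3 = -1728 * (4*0)^3 mod 11 = 0
j = 0 * 6^(-1) mod 11 = 0

j = 0 (mod 11)


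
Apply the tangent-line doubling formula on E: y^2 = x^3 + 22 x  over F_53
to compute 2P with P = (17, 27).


Doubling: s = (3 x1^2 + a) / (2 y1)
s = (3*17^2 + 22) / (2*27) mod 53 = 41
x3 = s^2 - 2 x1 mod 53 = 41^2 - 2*17 = 4
y3 = s (x1 - x3) - y1 mod 53 = 41 * (17 - 4) - 27 = 29

2P = (4, 29)


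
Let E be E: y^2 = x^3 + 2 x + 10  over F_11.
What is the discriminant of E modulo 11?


4 a^3 + 27 b^2 = 4*2^3 + 27*10^2 = 32 + 2700 = 2732
Delta = -16 * (2732) = -43712
Delta mod 11 = 2

Delta = 2 (mod 11)


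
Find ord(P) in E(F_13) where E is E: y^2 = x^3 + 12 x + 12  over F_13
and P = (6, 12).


Compute successive multiples of P until we hit O:
  1P = (6, 12)
  2P = (0, 5)
  3P = (8, 3)
  4P = (3, 7)
  5P = (1, 5)
  6P = (9, 2)
  7P = (12, 8)
  8P = (7, 6)
  ... (continuing to 19P)
  19P = O

ord(P) = 19


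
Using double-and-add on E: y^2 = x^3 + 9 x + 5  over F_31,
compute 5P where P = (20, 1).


k = 5 = 101_2 (binary, LSB first: 101)
Double-and-add from P = (20, 1):
  bit 0 = 1: acc = O + (20, 1) = (20, 1)
  bit 1 = 0: acc unchanged = (20, 1)
  bit 2 = 1: acc = (20, 1) + (22, 1) = (20, 30)

5P = (20, 30)


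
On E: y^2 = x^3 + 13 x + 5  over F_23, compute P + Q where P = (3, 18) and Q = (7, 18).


P != Q, so use the chord formula.
s = (y2 - y1) / (x2 - x1) = (0) / (4) mod 23 = 0
x3 = s^2 - x1 - x2 mod 23 = 0^2 - 3 - 7 = 13
y3 = s (x1 - x3) - y1 mod 23 = 0 * (3 - 13) - 18 = 5

P + Q = (13, 5)


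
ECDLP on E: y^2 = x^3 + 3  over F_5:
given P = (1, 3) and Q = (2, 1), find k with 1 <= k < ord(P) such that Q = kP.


Enumerate multiples of P until we hit Q = (2, 1):
  1P = (1, 3)
  2P = (2, 4)
  3P = (3, 0)
  4P = (2, 1)
Match found at i = 4.

k = 4


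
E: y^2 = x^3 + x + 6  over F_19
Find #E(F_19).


For each x in F_19, count y with y^2 = x^3 + 1 x + 6 mod 19:
  x = 0: RHS = 6, y in [5, 14]  -> 2 point(s)
  x = 2: RHS = 16, y in [4, 15]  -> 2 point(s)
  x = 3: RHS = 17, y in [6, 13]  -> 2 point(s)
  x = 4: RHS = 17, y in [6, 13]  -> 2 point(s)
  x = 6: RHS = 0, y in [0]  -> 1 point(s)
  x = 10: RHS = 9, y in [3, 16]  -> 2 point(s)
  x = 12: RHS = 17, y in [6, 13]  -> 2 point(s)
  x = 14: RHS = 9, y in [3, 16]  -> 2 point(s)
  x = 18: RHS = 4, y in [2, 17]  -> 2 point(s)
Affine points: 17. Add the point at infinity: total = 18.

#E(F_19) = 18


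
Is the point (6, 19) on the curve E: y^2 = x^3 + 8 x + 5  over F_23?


Check whether y^2 = x^3 + 8 x + 5 (mod 23) for (x, y) = (6, 19).
LHS: y^2 = 19^2 mod 23 = 16
RHS: x^3 + 8 x + 5 = 6^3 + 8*6 + 5 mod 23 = 16
LHS = RHS

Yes, on the curve


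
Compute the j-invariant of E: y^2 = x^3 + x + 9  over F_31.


Delta = -16(4 a^3 + 27 b^2) mod 31 = 5
-1728 * (4 a)^3 = -1728 * (4*1)^3 mod 31 = 16
j = 16 * 5^(-1) mod 31 = 28

j = 28 (mod 31)


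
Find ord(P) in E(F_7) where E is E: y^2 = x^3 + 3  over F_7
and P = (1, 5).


Compute successive multiples of P until we hit O:
  1P = (1, 5)
  2P = (6, 4)
  3P = (2, 5)
  4P = (4, 2)
  5P = (3, 4)
  6P = (5, 4)
  7P = (5, 3)
  8P = (3, 3)
  ... (continuing to 13P)
  13P = O

ord(P) = 13


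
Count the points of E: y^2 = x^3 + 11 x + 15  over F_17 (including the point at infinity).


For each x in F_17, count y with y^2 = x^3 + 11 x + 15 mod 17:
  x = 0: RHS = 15, y in [7, 10]  -> 2 point(s)
  x = 4: RHS = 4, y in [2, 15]  -> 2 point(s)
  x = 5: RHS = 8, y in [5, 12]  -> 2 point(s)
  x = 6: RHS = 8, y in [5, 12]  -> 2 point(s)
  x = 13: RHS = 9, y in [3, 14]  -> 2 point(s)
  x = 15: RHS = 2, y in [6, 11]  -> 2 point(s)
Affine points: 12. Add the point at infinity: total = 13.

#E(F_17) = 13


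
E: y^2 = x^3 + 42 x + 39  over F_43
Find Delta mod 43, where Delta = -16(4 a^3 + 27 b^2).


4 a^3 + 27 b^2 = 4*42^3 + 27*39^2 = 296352 + 41067 = 337419
Delta = -16 * (337419) = -5398704
Delta mod 43 = 32

Delta = 32 (mod 43)


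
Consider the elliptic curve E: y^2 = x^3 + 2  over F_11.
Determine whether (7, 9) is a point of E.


Check whether y^2 = x^3 + 0 x + 2 (mod 11) for (x, y) = (7, 9).
LHS: y^2 = 9^2 mod 11 = 4
RHS: x^3 + 0 x + 2 = 7^3 + 0*7 + 2 mod 11 = 4
LHS = RHS

Yes, on the curve


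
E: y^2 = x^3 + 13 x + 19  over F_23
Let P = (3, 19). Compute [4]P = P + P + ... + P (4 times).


k = 4 = 100_2 (binary, LSB first: 001)
Double-and-add from P = (3, 19):
  bit 0 = 0: acc unchanged = O
  bit 1 = 0: acc unchanged = O
  bit 2 = 1: acc = O + (14, 22) = (14, 22)

4P = (14, 22)


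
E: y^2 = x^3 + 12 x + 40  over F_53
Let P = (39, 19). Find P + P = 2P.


Doubling: s = (3 x1^2 + a) / (2 y1)
s = (3*39^2 + 12) / (2*19) mod 53 = 13
x3 = s^2 - 2 x1 mod 53 = 13^2 - 2*39 = 38
y3 = s (x1 - x3) - y1 mod 53 = 13 * (39 - 38) - 19 = 47

2P = (38, 47)


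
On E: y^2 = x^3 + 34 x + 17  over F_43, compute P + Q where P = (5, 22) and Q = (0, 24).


P != Q, so use the chord formula.
s = (y2 - y1) / (x2 - x1) = (2) / (38) mod 43 = 34
x3 = s^2 - x1 - x2 mod 43 = 34^2 - 5 - 0 = 33
y3 = s (x1 - x3) - y1 mod 43 = 34 * (5 - 33) - 22 = 15

P + Q = (33, 15)


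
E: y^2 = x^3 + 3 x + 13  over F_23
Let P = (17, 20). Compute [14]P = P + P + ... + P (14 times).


k = 14 = 1110_2 (binary, LSB first: 0111)
Double-and-add from P = (17, 20):
  bit 0 = 0: acc unchanged = O
  bit 1 = 1: acc = O + (15, 12) = (15, 12)
  bit 2 = 1: acc = (15, 12) + (22, 3) = (13, 15)
  bit 3 = 1: acc = (13, 15) + (3, 16) = (10, 10)

14P = (10, 10)


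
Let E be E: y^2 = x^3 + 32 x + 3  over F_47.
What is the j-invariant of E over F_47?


Delta = -16(4 a^3 + 27 b^2) mod 47 = 1
-1728 * (4 a)^3 = -1728 * (4*32)^3 mod 47 = 38
j = 38 * 1^(-1) mod 47 = 38

j = 38 (mod 47)


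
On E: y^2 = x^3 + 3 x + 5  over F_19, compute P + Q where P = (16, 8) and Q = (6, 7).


P != Q, so use the chord formula.
s = (y2 - y1) / (x2 - x1) = (18) / (9) mod 19 = 2
x3 = s^2 - x1 - x2 mod 19 = 2^2 - 16 - 6 = 1
y3 = s (x1 - x3) - y1 mod 19 = 2 * (16 - 1) - 8 = 3

P + Q = (1, 3)


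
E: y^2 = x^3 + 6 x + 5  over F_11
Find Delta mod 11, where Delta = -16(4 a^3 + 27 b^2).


4 a^3 + 27 b^2 = 4*6^3 + 27*5^2 = 864 + 675 = 1539
Delta = -16 * (1539) = -24624
Delta mod 11 = 5

Delta = 5 (mod 11)


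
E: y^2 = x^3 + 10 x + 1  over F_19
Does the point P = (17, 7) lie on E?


Check whether y^2 = x^3 + 10 x + 1 (mod 19) for (x, y) = (17, 7).
LHS: y^2 = 7^2 mod 19 = 11
RHS: x^3 + 10 x + 1 = 17^3 + 10*17 + 1 mod 19 = 11
LHS = RHS

Yes, on the curve


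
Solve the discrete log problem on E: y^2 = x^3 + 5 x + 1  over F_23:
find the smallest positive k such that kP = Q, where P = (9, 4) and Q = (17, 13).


Enumerate multiples of P until we hit Q = (17, 13):
  1P = (9, 4)
  2P = (0, 22)
  3P = (18, 14)
  4P = (12, 8)
  5P = (14, 20)
  6P = (13, 20)
  7P = (17, 10)
  8P = (22, 15)
  9P = (10, 4)
  10P = (4, 19)
  11P = (19, 3)
  12P = (21, 11)
  13P = (5, 6)
  14P = (15, 22)
  15P = (8, 22)
  16P = (8, 1)
  17P = (15, 1)
  18P = (5, 17)
  19P = (21, 12)
  20P = (19, 20)
  21P = (4, 4)
  22P = (10, 19)
  23P = (22, 8)
  24P = (17, 13)
Match found at i = 24.

k = 24


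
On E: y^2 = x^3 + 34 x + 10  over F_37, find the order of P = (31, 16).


Compute successive multiples of P until we hit O:
  1P = (31, 16)
  2P = (9, 3)
  3P = (4, 5)
  4P = (28, 14)
  5P = (36, 30)
  6P = (3, 18)
  7P = (30, 13)
  8P = (22, 11)
  ... (continuing to 46P)
  46P = O

ord(P) = 46


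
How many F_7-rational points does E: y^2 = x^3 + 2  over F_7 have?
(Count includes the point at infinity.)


For each x in F_7, count y with y^2 = x^3 + 0 x + 2 mod 7:
  x = 0: RHS = 2, y in [3, 4]  -> 2 point(s)
  x = 3: RHS = 1, y in [1, 6]  -> 2 point(s)
  x = 5: RHS = 1, y in [1, 6]  -> 2 point(s)
  x = 6: RHS = 1, y in [1, 6]  -> 2 point(s)
Affine points: 8. Add the point at infinity: total = 9.

#E(F_7) = 9


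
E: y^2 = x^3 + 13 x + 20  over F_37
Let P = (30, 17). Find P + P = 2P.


Doubling: s = (3 x1^2 + a) / (2 y1)
s = (3*30^2 + 13) / (2*17) mod 37 = 33
x3 = s^2 - 2 x1 mod 37 = 33^2 - 2*30 = 30
y3 = s (x1 - x3) - y1 mod 37 = 33 * (30 - 30) - 17 = 20

2P = (30, 20)


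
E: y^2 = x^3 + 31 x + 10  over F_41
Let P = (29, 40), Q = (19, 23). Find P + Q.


P != Q, so use the chord formula.
s = (y2 - y1) / (x2 - x1) = (24) / (31) mod 41 = 14
x3 = s^2 - x1 - x2 mod 41 = 14^2 - 29 - 19 = 25
y3 = s (x1 - x3) - y1 mod 41 = 14 * (29 - 25) - 40 = 16

P + Q = (25, 16)


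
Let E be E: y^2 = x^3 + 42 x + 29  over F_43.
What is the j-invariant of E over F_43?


Delta = -16(4 a^3 + 27 b^2) mod 43 = 16
-1728 * (4 a)^3 = -1728 * (4*42)^3 mod 43 = 39
j = 39 * 16^(-1) mod 43 = 32

j = 32 (mod 43)


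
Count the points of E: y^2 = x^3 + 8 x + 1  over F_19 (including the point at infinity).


For each x in F_19, count y with y^2 = x^3 + 8 x + 1 mod 19:
  x = 0: RHS = 1, y in [1, 18]  -> 2 point(s)
  x = 2: RHS = 6, y in [5, 14]  -> 2 point(s)
  x = 7: RHS = 1, y in [1, 18]  -> 2 point(s)
  x = 8: RHS = 7, y in [8, 11]  -> 2 point(s)
  x = 9: RHS = 4, y in [2, 17]  -> 2 point(s)
  x = 10: RHS = 17, y in [6, 13]  -> 2 point(s)
  x = 12: RHS = 1, y in [1, 18]  -> 2 point(s)
  x = 14: RHS = 7, y in [8, 11]  -> 2 point(s)
  x = 15: RHS = 0, y in [0]  -> 1 point(s)
  x = 16: RHS = 7, y in [8, 11]  -> 2 point(s)
  x = 18: RHS = 11, y in [7, 12]  -> 2 point(s)
Affine points: 21. Add the point at infinity: total = 22.

#E(F_19) = 22


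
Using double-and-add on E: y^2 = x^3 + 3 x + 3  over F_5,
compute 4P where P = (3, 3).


k = 4 = 100_2 (binary, LSB first: 001)
Double-and-add from P = (3, 3):
  bit 0 = 0: acc unchanged = O
  bit 1 = 0: acc unchanged = O
  bit 2 = 1: acc = O + (3, 2) = (3, 2)

4P = (3, 2)


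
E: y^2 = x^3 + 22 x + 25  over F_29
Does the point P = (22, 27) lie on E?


Check whether y^2 = x^3 + 22 x + 25 (mod 29) for (x, y) = (22, 27).
LHS: y^2 = 27^2 mod 29 = 4
RHS: x^3 + 22 x + 25 = 22^3 + 22*22 + 25 mod 29 = 21
LHS != RHS

No, not on the curve


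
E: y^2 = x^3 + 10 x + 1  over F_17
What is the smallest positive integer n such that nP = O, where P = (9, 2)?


Compute successive multiples of P until we hit O:
  1P = (9, 2)
  2P = (12, 8)
  3P = (0, 16)
  4P = (10, 9)
  5P = (13, 4)
  6P = (8, 7)
  7P = (8, 10)
  8P = (13, 13)
  ... (continuing to 13P)
  13P = O

ord(P) = 13


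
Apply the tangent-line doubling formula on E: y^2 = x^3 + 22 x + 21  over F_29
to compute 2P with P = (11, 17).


Doubling: s = (3 x1^2 + a) / (2 y1)
s = (3*11^2 + 22) / (2*17) mod 29 = 19
x3 = s^2 - 2 x1 mod 29 = 19^2 - 2*11 = 20
y3 = s (x1 - x3) - y1 mod 29 = 19 * (11 - 20) - 17 = 15

2P = (20, 15)


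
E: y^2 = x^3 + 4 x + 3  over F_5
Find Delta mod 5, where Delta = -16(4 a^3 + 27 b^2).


4 a^3 + 27 b^2 = 4*4^3 + 27*3^2 = 256 + 243 = 499
Delta = -16 * (499) = -7984
Delta mod 5 = 1

Delta = 1 (mod 5)


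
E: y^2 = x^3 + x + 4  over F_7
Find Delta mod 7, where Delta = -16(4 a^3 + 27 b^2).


4 a^3 + 27 b^2 = 4*1^3 + 27*4^2 = 4 + 432 = 436
Delta = -16 * (436) = -6976
Delta mod 7 = 3

Delta = 3 (mod 7)


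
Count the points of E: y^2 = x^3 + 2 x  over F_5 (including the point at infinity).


For each x in F_5, count y with y^2 = x^3 + 2 x + 0 mod 5:
  x = 0: RHS = 0, y in [0]  -> 1 point(s)
Affine points: 1. Add the point at infinity: total = 2.

#E(F_5) = 2


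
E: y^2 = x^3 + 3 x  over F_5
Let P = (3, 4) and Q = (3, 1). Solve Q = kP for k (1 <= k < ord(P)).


Enumerate multiples of P until we hit Q = (3, 1):
  1P = (3, 4)
  2P = (4, 1)
  3P = (2, 3)
  4P = (1, 3)
  5P = (0, 0)
  6P = (1, 2)
  7P = (2, 2)
  8P = (4, 4)
  9P = (3, 1)
Match found at i = 9.

k = 9


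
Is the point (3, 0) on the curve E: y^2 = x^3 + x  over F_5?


Check whether y^2 = x^3 + 1 x + 0 (mod 5) for (x, y) = (3, 0).
LHS: y^2 = 0^2 mod 5 = 0
RHS: x^3 + 1 x + 0 = 3^3 + 1*3 + 0 mod 5 = 0
LHS = RHS

Yes, on the curve


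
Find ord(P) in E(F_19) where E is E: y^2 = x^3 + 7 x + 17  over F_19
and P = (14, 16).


Compute successive multiples of P until we hit O:
  1P = (14, 16)
  2P = (11, 0)
  3P = (14, 3)
  4P = O

ord(P) = 4


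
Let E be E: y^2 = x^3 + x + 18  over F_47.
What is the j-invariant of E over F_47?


Delta = -16(4 a^3 + 27 b^2) mod 47 = 28
-1728 * (4 a)^3 = -1728 * (4*1)^3 mod 47 = 46
j = 46 * 28^(-1) mod 47 = 5

j = 5 (mod 47)


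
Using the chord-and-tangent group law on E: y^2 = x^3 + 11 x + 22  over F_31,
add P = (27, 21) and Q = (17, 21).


P != Q, so use the chord formula.
s = (y2 - y1) / (x2 - x1) = (0) / (21) mod 31 = 0
x3 = s^2 - x1 - x2 mod 31 = 0^2 - 27 - 17 = 18
y3 = s (x1 - x3) - y1 mod 31 = 0 * (27 - 18) - 21 = 10

P + Q = (18, 10)


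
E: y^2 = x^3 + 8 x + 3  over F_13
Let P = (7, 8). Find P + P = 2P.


Doubling: s = (3 x1^2 + a) / (2 y1)
s = (3*7^2 + 8) / (2*8) mod 13 = 4
x3 = s^2 - 2 x1 mod 13 = 4^2 - 2*7 = 2
y3 = s (x1 - x3) - y1 mod 13 = 4 * (7 - 2) - 8 = 12

2P = (2, 12)


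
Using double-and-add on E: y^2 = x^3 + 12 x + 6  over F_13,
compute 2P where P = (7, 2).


k = 2 = 10_2 (binary, LSB first: 01)
Double-and-add from P = (7, 2):
  bit 0 = 0: acc unchanged = O
  bit 1 = 1: acc = O + (2, 5) = (2, 5)

2P = (2, 5)


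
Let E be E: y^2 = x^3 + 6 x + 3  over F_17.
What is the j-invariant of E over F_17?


Delta = -16(4 a^3 + 27 b^2) mod 17 = 2
-1728 * (4 a)^3 = -1728 * (4*6)^3 mod 17 = 1
j = 1 * 2^(-1) mod 17 = 9

j = 9 (mod 17)


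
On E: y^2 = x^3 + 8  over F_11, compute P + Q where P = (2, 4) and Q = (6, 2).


P != Q, so use the chord formula.
s = (y2 - y1) / (x2 - x1) = (9) / (4) mod 11 = 5
x3 = s^2 - x1 - x2 mod 11 = 5^2 - 2 - 6 = 6
y3 = s (x1 - x3) - y1 mod 11 = 5 * (2 - 6) - 4 = 9

P + Q = (6, 9)


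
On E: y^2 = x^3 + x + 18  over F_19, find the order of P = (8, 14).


Compute successive multiples of P until we hit O:
  1P = (8, 14)
  2P = (1, 1)
  3P = (15, 11)
  4P = (2, 16)
  5P = (7, 11)
  6P = (13, 9)
  7P = (18, 15)
  8P = (16, 8)
  ... (continuing to 19P)
  19P = O

ord(P) = 19


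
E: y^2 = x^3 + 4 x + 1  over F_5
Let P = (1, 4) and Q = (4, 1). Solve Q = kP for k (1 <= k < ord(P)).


Enumerate multiples of P until we hit Q = (4, 1):
  1P = (1, 4)
  2P = (4, 4)
  3P = (0, 1)
  4P = (3, 0)
  5P = (0, 4)
  6P = (4, 1)
Match found at i = 6.

k = 6


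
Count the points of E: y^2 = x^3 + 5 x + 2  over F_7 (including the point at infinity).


For each x in F_7, count y with y^2 = x^3 + 5 x + 2 mod 7:
  x = 0: RHS = 2, y in [3, 4]  -> 2 point(s)
  x = 1: RHS = 1, y in [1, 6]  -> 2 point(s)
  x = 3: RHS = 2, y in [3, 4]  -> 2 point(s)
  x = 4: RHS = 2, y in [3, 4]  -> 2 point(s)
Affine points: 8. Add the point at infinity: total = 9.

#E(F_7) = 9


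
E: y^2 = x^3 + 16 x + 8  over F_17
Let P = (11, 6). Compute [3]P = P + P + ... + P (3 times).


k = 3 = 11_2 (binary, LSB first: 11)
Double-and-add from P = (11, 6):
  bit 0 = 1: acc = O + (11, 6) = (11, 6)
  bit 1 = 1: acc = (11, 6) + (13, 13) = (1, 12)

3P = (1, 12)


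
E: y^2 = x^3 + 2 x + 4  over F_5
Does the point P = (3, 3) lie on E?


Check whether y^2 = x^3 + 2 x + 4 (mod 5) for (x, y) = (3, 3).
LHS: y^2 = 3^2 mod 5 = 4
RHS: x^3 + 2 x + 4 = 3^3 + 2*3 + 4 mod 5 = 2
LHS != RHS

No, not on the curve


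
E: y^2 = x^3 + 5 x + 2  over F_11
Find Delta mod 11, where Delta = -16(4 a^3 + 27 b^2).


4 a^3 + 27 b^2 = 4*5^3 + 27*2^2 = 500 + 108 = 608
Delta = -16 * (608) = -9728
Delta mod 11 = 7

Delta = 7 (mod 11)


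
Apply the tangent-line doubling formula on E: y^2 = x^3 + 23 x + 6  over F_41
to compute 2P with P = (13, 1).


Doubling: s = (3 x1^2 + a) / (2 y1)
s = (3*13^2 + 23) / (2*1) mod 41 = 19
x3 = s^2 - 2 x1 mod 41 = 19^2 - 2*13 = 7
y3 = s (x1 - x3) - y1 mod 41 = 19 * (13 - 7) - 1 = 31

2P = (7, 31)


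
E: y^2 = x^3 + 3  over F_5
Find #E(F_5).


For each x in F_5, count y with y^2 = x^3 + 0 x + 3 mod 5:
  x = 1: RHS = 4, y in [2, 3]  -> 2 point(s)
  x = 2: RHS = 1, y in [1, 4]  -> 2 point(s)
  x = 3: RHS = 0, y in [0]  -> 1 point(s)
Affine points: 5. Add the point at infinity: total = 6.

#E(F_5) = 6


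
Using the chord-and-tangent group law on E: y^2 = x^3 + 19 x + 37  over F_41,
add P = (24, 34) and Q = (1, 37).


P != Q, so use the chord formula.
s = (y2 - y1) / (x2 - x1) = (3) / (18) mod 41 = 7
x3 = s^2 - x1 - x2 mod 41 = 7^2 - 24 - 1 = 24
y3 = s (x1 - x3) - y1 mod 41 = 7 * (24 - 24) - 34 = 7

P + Q = (24, 7)


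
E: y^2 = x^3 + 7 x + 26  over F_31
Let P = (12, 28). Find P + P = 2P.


Doubling: s = (3 x1^2 + a) / (2 y1)
s = (3*12^2 + 7) / (2*28) mod 31 = 25
x3 = s^2 - 2 x1 mod 31 = 25^2 - 2*12 = 12
y3 = s (x1 - x3) - y1 mod 31 = 25 * (12 - 12) - 28 = 3

2P = (12, 3)


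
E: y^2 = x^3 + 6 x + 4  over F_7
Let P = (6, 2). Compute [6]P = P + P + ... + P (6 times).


k = 6 = 110_2 (binary, LSB first: 011)
Double-and-add from P = (6, 2):
  bit 0 = 0: acc unchanged = O
  bit 1 = 1: acc = O + (4, 6) = (4, 6)
  bit 2 = 1: acc = (4, 6) + (0, 5) = (0, 2)

6P = (0, 2)


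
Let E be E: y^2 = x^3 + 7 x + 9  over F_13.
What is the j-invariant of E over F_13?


Delta = -16(4 a^3 + 27 b^2) mod 13 = 9
-1728 * (4 a)^3 = -1728 * (4*7)^3 mod 13 = 8
j = 8 * 9^(-1) mod 13 = 11

j = 11 (mod 13)


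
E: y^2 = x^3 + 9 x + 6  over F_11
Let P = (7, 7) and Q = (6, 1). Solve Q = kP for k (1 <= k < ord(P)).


Enumerate multiples of P until we hit Q = (6, 1):
  1P = (7, 7)
  2P = (6, 1)
Match found at i = 2.

k = 2


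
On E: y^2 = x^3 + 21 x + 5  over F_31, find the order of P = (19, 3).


Compute successive multiples of P until we hit O:
  1P = (19, 3)
  2P = (28, 15)
  3P = (3, 8)
  4P = (16, 29)
  5P = (16, 2)
  6P = (3, 23)
  7P = (28, 16)
  8P = (19, 28)
  ... (continuing to 9P)
  9P = O

ord(P) = 9


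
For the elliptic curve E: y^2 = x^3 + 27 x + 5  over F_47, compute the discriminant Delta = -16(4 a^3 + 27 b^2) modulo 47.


4 a^3 + 27 b^2 = 4*27^3 + 27*5^2 = 78732 + 675 = 79407
Delta = -16 * (79407) = -1270512
Delta mod 47 = 39

Delta = 39 (mod 47)


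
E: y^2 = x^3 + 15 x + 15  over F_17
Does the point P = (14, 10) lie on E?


Check whether y^2 = x^3 + 15 x + 15 (mod 17) for (x, y) = (14, 10).
LHS: y^2 = 10^2 mod 17 = 15
RHS: x^3 + 15 x + 15 = 14^3 + 15*14 + 15 mod 17 = 11
LHS != RHS

No, not on the curve


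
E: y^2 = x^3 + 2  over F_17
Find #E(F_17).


For each x in F_17, count y with y^2 = x^3 + 0 x + 2 mod 17:
  x = 0: RHS = 2, y in [6, 11]  -> 2 point(s)
  x = 4: RHS = 15, y in [7, 10]  -> 2 point(s)
  x = 5: RHS = 8, y in [5, 12]  -> 2 point(s)
  x = 8: RHS = 4, y in [2, 15]  -> 2 point(s)
  x = 9: RHS = 0, y in [0]  -> 1 point(s)
  x = 10: RHS = 16, y in [4, 13]  -> 2 point(s)
  x = 12: RHS = 13, y in [8, 9]  -> 2 point(s)
  x = 14: RHS = 9, y in [3, 14]  -> 2 point(s)
  x = 16: RHS = 1, y in [1, 16]  -> 2 point(s)
Affine points: 17. Add the point at infinity: total = 18.

#E(F_17) = 18


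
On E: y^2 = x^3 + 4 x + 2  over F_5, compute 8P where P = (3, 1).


k = 8 = 1000_2 (binary, LSB first: 0001)
Double-and-add from P = (3, 1):
  bit 0 = 0: acc unchanged = O
  bit 1 = 0: acc unchanged = O
  bit 2 = 0: acc unchanged = O
  bit 3 = 1: acc = O + (3, 4) = (3, 4)

8P = (3, 4)


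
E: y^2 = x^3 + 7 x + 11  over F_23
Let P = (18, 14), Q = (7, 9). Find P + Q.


P != Q, so use the chord formula.
s = (y2 - y1) / (x2 - x1) = (18) / (12) mod 23 = 13
x3 = s^2 - x1 - x2 mod 23 = 13^2 - 18 - 7 = 6
y3 = s (x1 - x3) - y1 mod 23 = 13 * (18 - 6) - 14 = 4

P + Q = (6, 4)


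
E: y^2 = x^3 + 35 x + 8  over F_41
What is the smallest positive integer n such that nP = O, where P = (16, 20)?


Compute successive multiples of P until we hit O:
  1P = (16, 20)
  2P = (11, 24)
  3P = (13, 35)
  4P = (37, 3)
  5P = (37, 38)
  6P = (13, 6)
  7P = (11, 17)
  8P = (16, 21)
  ... (continuing to 9P)
  9P = O

ord(P) = 9


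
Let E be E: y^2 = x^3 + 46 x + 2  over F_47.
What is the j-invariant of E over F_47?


Delta = -16(4 a^3 + 27 b^2) mod 47 = 28
-1728 * (4 a)^3 = -1728 * (4*46)^3 mod 47 = 1
j = 1 * 28^(-1) mod 47 = 42

j = 42 (mod 47)


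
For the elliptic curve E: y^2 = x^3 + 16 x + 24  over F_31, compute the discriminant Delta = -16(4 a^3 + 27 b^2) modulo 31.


4 a^3 + 27 b^2 = 4*16^3 + 27*24^2 = 16384 + 15552 = 31936
Delta = -16 * (31936) = -510976
Delta mod 31 = 28

Delta = 28 (mod 31)


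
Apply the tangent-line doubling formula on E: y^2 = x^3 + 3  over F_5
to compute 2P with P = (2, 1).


Doubling: s = (3 x1^2 + a) / (2 y1)
s = (3*2^2 + 0) / (2*1) mod 5 = 1
x3 = s^2 - 2 x1 mod 5 = 1^2 - 2*2 = 2
y3 = s (x1 - x3) - y1 mod 5 = 1 * (2 - 2) - 1 = 4

2P = (2, 4)


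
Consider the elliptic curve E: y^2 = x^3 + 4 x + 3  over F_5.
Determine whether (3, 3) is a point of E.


Check whether y^2 = x^3 + 4 x + 3 (mod 5) for (x, y) = (3, 3).
LHS: y^2 = 3^2 mod 5 = 4
RHS: x^3 + 4 x + 3 = 3^3 + 4*3 + 3 mod 5 = 2
LHS != RHS

No, not on the curve


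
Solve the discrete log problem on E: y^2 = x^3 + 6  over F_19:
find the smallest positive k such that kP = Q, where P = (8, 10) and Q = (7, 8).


Enumerate multiples of P until we hit Q = (7, 8):
  1P = (8, 10)
  2P = (7, 11)
  3P = (5, 6)
  4P = (12, 10)
  5P = (18, 9)
  6P = (16, 6)
  7P = (0, 5)
  8P = (1, 11)
  9P = (17, 13)
  10P = (11, 8)
  11P = (11, 11)
  12P = (17, 6)
  13P = (1, 8)
  14P = (0, 14)
  15P = (16, 13)
  16P = (18, 10)
  17P = (12, 9)
  18P = (5, 13)
  19P = (7, 8)
Match found at i = 19.

k = 19


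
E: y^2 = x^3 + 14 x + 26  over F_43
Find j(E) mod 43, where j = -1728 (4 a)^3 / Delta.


Delta = -16(4 a^3 + 27 b^2) mod 43 = 20
-1728 * (4 a)^3 = -1728 * (4*14)^3 mod 43 = 11
j = 11 * 20^(-1) mod 43 = 7

j = 7 (mod 43)


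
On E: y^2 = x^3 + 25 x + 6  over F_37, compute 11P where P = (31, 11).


k = 11 = 1011_2 (binary, LSB first: 1101)
Double-and-add from P = (31, 11):
  bit 0 = 1: acc = O + (31, 11) = (31, 11)
  bit 1 = 1: acc = (31, 11) + (13, 7) = (20, 12)
  bit 2 = 0: acc unchanged = (20, 12)
  bit 3 = 1: acc = (20, 12) + (17, 33) = (12, 6)

11P = (12, 6)


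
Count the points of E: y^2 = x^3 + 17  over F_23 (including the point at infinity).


For each x in F_23, count y with y^2 = x^3 + 0 x + 17 mod 23:
  x = 1: RHS = 18, y in [8, 15]  -> 2 point(s)
  x = 2: RHS = 2, y in [5, 18]  -> 2 point(s)
  x = 4: RHS = 12, y in [9, 14]  -> 2 point(s)
  x = 5: RHS = 4, y in [2, 21]  -> 2 point(s)
  x = 6: RHS = 3, y in [7, 16]  -> 2 point(s)
  x = 8: RHS = 0, y in [0]  -> 1 point(s)
  x = 13: RHS = 6, y in [11, 12]  -> 2 point(s)
  x = 14: RHS = 1, y in [1, 22]  -> 2 point(s)
  x = 17: RHS = 8, y in [10, 13]  -> 2 point(s)
  x = 20: RHS = 13, y in [6, 17]  -> 2 point(s)
  x = 21: RHS = 9, y in [3, 20]  -> 2 point(s)
  x = 22: RHS = 16, y in [4, 19]  -> 2 point(s)
Affine points: 23. Add the point at infinity: total = 24.

#E(F_23) = 24


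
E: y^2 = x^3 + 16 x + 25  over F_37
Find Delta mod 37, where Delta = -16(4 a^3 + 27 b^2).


4 a^3 + 27 b^2 = 4*16^3 + 27*25^2 = 16384 + 16875 = 33259
Delta = -16 * (33259) = -532144
Delta mod 37 = 27

Delta = 27 (mod 37)


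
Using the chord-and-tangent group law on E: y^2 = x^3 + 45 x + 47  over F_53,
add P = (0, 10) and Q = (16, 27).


P != Q, so use the chord formula.
s = (y2 - y1) / (x2 - x1) = (17) / (16) mod 53 = 11
x3 = s^2 - x1 - x2 mod 53 = 11^2 - 0 - 16 = 52
y3 = s (x1 - x3) - y1 mod 53 = 11 * (0 - 52) - 10 = 1

P + Q = (52, 1)


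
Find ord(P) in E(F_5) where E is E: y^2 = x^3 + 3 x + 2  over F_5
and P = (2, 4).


Compute successive multiples of P until we hit O:
  1P = (2, 4)
  2P = (1, 1)
  3P = (1, 4)
  4P = (2, 1)
  5P = O

ord(P) = 5


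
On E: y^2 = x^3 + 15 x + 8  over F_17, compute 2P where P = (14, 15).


Doubling: s = (3 x1^2 + a) / (2 y1)
s = (3*14^2 + 15) / (2*15) mod 17 = 15
x3 = s^2 - 2 x1 mod 17 = 15^2 - 2*14 = 10
y3 = s (x1 - x3) - y1 mod 17 = 15 * (14 - 10) - 15 = 11

2P = (10, 11)


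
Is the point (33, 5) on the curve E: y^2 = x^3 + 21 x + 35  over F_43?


Check whether y^2 = x^3 + 21 x + 35 (mod 43) for (x, y) = (33, 5).
LHS: y^2 = 5^2 mod 43 = 25
RHS: x^3 + 21 x + 35 = 33^3 + 21*33 + 35 mod 43 = 29
LHS != RHS

No, not on the curve


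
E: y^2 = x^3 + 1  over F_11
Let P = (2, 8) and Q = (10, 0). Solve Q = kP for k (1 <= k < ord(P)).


Enumerate multiples of P until we hit Q = (10, 0):
  1P = (2, 8)
  2P = (0, 10)
  3P = (10, 0)
Match found at i = 3.

k = 3


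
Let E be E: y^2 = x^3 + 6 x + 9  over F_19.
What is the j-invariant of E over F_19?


Delta = -16(4 a^3 + 27 b^2) mod 19 = 14
-1728 * (4 a)^3 = -1728 * (4*6)^3 mod 19 = 11
j = 11 * 14^(-1) mod 19 = 13

j = 13 (mod 19)


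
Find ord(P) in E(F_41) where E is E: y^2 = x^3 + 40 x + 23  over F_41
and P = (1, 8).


Compute successive multiples of P until we hit O:
  1P = (1, 8)
  2P = (23, 20)
  3P = (40, 8)
  4P = (0, 33)
  5P = (9, 28)
  6P = (27, 9)
  7P = (11, 20)
  8P = (37, 39)
  ... (continuing to 20P)
  20P = O

ord(P) = 20


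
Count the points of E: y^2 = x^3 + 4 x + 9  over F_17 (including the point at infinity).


For each x in F_17, count y with y^2 = x^3 + 4 x + 9 mod 17:
  x = 0: RHS = 9, y in [3, 14]  -> 2 point(s)
  x = 2: RHS = 8, y in [5, 12]  -> 2 point(s)
  x = 4: RHS = 4, y in [2, 15]  -> 2 point(s)
  x = 5: RHS = 1, y in [1, 16]  -> 2 point(s)
  x = 8: RHS = 9, y in [3, 14]  -> 2 point(s)
  x = 9: RHS = 9, y in [3, 14]  -> 2 point(s)
  x = 12: RHS = 0, y in [0]  -> 1 point(s)
  x = 14: RHS = 4, y in [2, 15]  -> 2 point(s)
  x = 16: RHS = 4, y in [2, 15]  -> 2 point(s)
Affine points: 17. Add the point at infinity: total = 18.

#E(F_17) = 18


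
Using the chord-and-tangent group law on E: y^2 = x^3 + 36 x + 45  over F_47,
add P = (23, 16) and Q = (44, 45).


P != Q, so use the chord formula.
s = (y2 - y1) / (x2 - x1) = (29) / (21) mod 47 = 26
x3 = s^2 - x1 - x2 mod 47 = 26^2 - 23 - 44 = 45
y3 = s (x1 - x3) - y1 mod 47 = 26 * (23 - 45) - 16 = 23

P + Q = (45, 23)


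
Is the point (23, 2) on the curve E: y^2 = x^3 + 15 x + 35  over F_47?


Check whether y^2 = x^3 + 15 x + 35 (mod 47) for (x, y) = (23, 2).
LHS: y^2 = 2^2 mod 47 = 4
RHS: x^3 + 15 x + 35 = 23^3 + 15*23 + 35 mod 47 = 45
LHS != RHS

No, not on the curve


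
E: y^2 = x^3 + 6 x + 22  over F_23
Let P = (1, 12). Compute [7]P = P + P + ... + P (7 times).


k = 7 = 111_2 (binary, LSB first: 111)
Double-and-add from P = (1, 12):
  bit 0 = 1: acc = O + (1, 12) = (1, 12)
  bit 1 = 1: acc = (1, 12) + (10, 22) = (5, 4)
  bit 2 = 1: acc = (5, 4) + (21, 5) = (5, 19)

7P = (5, 19)


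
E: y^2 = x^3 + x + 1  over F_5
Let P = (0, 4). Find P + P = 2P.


Doubling: s = (3 x1^2 + a) / (2 y1)
s = (3*0^2 + 1) / (2*4) mod 5 = 2
x3 = s^2 - 2 x1 mod 5 = 2^2 - 2*0 = 4
y3 = s (x1 - x3) - y1 mod 5 = 2 * (0 - 4) - 4 = 3

2P = (4, 3)


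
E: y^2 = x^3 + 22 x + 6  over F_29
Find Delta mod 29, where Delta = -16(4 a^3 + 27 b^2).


4 a^3 + 27 b^2 = 4*22^3 + 27*6^2 = 42592 + 972 = 43564
Delta = -16 * (43564) = -697024
Delta mod 29 = 20

Delta = 20 (mod 29)


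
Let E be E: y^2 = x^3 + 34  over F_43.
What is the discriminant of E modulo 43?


4 a^3 + 27 b^2 = 4*0^3 + 27*34^2 = 0 + 31212 = 31212
Delta = -16 * (31212) = -499392
Delta mod 43 = 10

Delta = 10 (mod 43)


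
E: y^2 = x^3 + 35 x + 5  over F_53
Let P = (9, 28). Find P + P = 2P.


Doubling: s = (3 x1^2 + a) / (2 y1)
s = (3*9^2 + 35) / (2*28) mod 53 = 22
x3 = s^2 - 2 x1 mod 53 = 22^2 - 2*9 = 42
y3 = s (x1 - x3) - y1 mod 53 = 22 * (9 - 42) - 28 = 41

2P = (42, 41)


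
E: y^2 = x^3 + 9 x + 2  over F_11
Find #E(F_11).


For each x in F_11, count y with y^2 = x^3 + 9 x + 2 mod 11:
  x = 1: RHS = 1, y in [1, 10]  -> 2 point(s)
  x = 3: RHS = 1, y in [1, 10]  -> 2 point(s)
  x = 4: RHS = 3, y in [5, 6]  -> 2 point(s)
  x = 7: RHS = 1, y in [1, 10]  -> 2 point(s)
  x = 8: RHS = 3, y in [5, 6]  -> 2 point(s)
  x = 9: RHS = 9, y in [3, 8]  -> 2 point(s)
  x = 10: RHS = 3, y in [5, 6]  -> 2 point(s)
Affine points: 14. Add the point at infinity: total = 15.

#E(F_11) = 15


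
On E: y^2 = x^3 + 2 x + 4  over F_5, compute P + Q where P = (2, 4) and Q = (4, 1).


P != Q, so use the chord formula.
s = (y2 - y1) / (x2 - x1) = (2) / (2) mod 5 = 1
x3 = s^2 - x1 - x2 mod 5 = 1^2 - 2 - 4 = 0
y3 = s (x1 - x3) - y1 mod 5 = 1 * (2 - 0) - 4 = 3

P + Q = (0, 3)


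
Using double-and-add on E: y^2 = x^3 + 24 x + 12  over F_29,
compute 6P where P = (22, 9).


k = 6 = 110_2 (binary, LSB first: 011)
Double-and-add from P = (22, 9):
  bit 0 = 0: acc unchanged = O
  bit 1 = 1: acc = O + (10, 18) = (10, 18)
  bit 2 = 1: acc = (10, 18) + (3, 16) = (22, 20)

6P = (22, 20)


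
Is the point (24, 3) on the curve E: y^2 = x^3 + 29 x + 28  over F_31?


Check whether y^2 = x^3 + 29 x + 28 (mod 31) for (x, y) = (24, 3).
LHS: y^2 = 3^2 mod 31 = 9
RHS: x^3 + 29 x + 28 = 24^3 + 29*24 + 28 mod 31 = 9
LHS = RHS

Yes, on the curve


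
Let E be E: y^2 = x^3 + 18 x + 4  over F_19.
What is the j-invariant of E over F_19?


Delta = -16(4 a^3 + 27 b^2) mod 19 = 11
-1728 * (4 a)^3 = -1728 * (4*18)^3 mod 19 = 12
j = 12 * 11^(-1) mod 19 = 8

j = 8 (mod 19)


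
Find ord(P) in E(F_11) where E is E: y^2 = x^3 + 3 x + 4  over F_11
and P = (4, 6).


Compute successive multiples of P until we hit O:
  1P = (4, 6)
  2P = (8, 10)
  3P = (0, 9)
  4P = (0, 2)
  5P = (8, 1)
  6P = (4, 5)
  7P = O

ord(P) = 7


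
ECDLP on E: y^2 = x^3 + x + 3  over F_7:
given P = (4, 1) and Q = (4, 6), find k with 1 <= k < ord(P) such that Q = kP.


Enumerate multiples of P until we hit Q = (4, 6):
  1P = (4, 1)
  2P = (6, 6)
  3P = (5, 0)
  4P = (6, 1)
  5P = (4, 6)
Match found at i = 5.

k = 5


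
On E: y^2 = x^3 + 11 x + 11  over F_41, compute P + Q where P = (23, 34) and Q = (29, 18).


P != Q, so use the chord formula.
s = (y2 - y1) / (x2 - x1) = (25) / (6) mod 41 = 11
x3 = s^2 - x1 - x2 mod 41 = 11^2 - 23 - 29 = 28
y3 = s (x1 - x3) - y1 mod 41 = 11 * (23 - 28) - 34 = 34

P + Q = (28, 34)


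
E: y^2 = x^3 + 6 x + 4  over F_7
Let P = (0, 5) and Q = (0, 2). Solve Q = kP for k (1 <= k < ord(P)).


Enumerate multiples of P until we hit Q = (0, 2):
  1P = (0, 5)
  2P = (4, 1)
  3P = (4, 6)
  4P = (0, 2)
Match found at i = 4.

k = 4


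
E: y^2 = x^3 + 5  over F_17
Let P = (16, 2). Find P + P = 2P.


Doubling: s = (3 x1^2 + a) / (2 y1)
s = (3*16^2 + 0) / (2*2) mod 17 = 5
x3 = s^2 - 2 x1 mod 17 = 5^2 - 2*16 = 10
y3 = s (x1 - x3) - y1 mod 17 = 5 * (16 - 10) - 2 = 11

2P = (10, 11)


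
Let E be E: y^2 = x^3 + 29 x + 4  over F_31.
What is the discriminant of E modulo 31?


4 a^3 + 27 b^2 = 4*29^3 + 27*4^2 = 97556 + 432 = 97988
Delta = -16 * (97988) = -1567808
Delta mod 31 = 17

Delta = 17 (mod 31)


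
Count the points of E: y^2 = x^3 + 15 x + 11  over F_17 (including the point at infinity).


For each x in F_17, count y with y^2 = x^3 + 15 x + 11 mod 17:
  x = 2: RHS = 15, y in [7, 10]  -> 2 point(s)
  x = 3: RHS = 15, y in [7, 10]  -> 2 point(s)
  x = 4: RHS = 16, y in [4, 13]  -> 2 point(s)
  x = 7: RHS = 0, y in [0]  -> 1 point(s)
  x = 9: RHS = 8, y in [5, 12]  -> 2 point(s)
  x = 12: RHS = 15, y in [7, 10]  -> 2 point(s)
Affine points: 11. Add the point at infinity: total = 12.

#E(F_17) = 12


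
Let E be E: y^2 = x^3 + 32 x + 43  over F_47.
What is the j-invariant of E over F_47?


Delta = -16(4 a^3 + 27 b^2) mod 47 = 32
-1728 * (4 a)^3 = -1728 * (4*32)^3 mod 47 = 38
j = 38 * 32^(-1) mod 47 = 10

j = 10 (mod 47)


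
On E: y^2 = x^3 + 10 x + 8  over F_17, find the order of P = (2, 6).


Compute successive multiples of P until we hit O:
  1P = (2, 6)
  2P = (14, 6)
  3P = (1, 11)
  4P = (5, 9)
  5P = (11, 2)
  6P = (0, 12)
  7P = (7, 9)
  8P = (7, 8)
  ... (continuing to 15P)
  15P = O

ord(P) = 15


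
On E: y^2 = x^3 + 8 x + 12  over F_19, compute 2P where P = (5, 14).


k = 2 = 10_2 (binary, LSB first: 01)
Double-and-add from P = (5, 14):
  bit 0 = 0: acc unchanged = O
  bit 1 = 1: acc = O + (15, 12) = (15, 12)

2P = (15, 12)


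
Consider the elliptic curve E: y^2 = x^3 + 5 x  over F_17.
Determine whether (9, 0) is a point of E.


Check whether y^2 = x^3 + 5 x + 0 (mod 17) for (x, y) = (9, 0).
LHS: y^2 = 0^2 mod 17 = 0
RHS: x^3 + 5 x + 0 = 9^3 + 5*9 + 0 mod 17 = 9
LHS != RHS

No, not on the curve


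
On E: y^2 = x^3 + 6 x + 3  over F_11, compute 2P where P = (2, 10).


Doubling: s = (3 x1^2 + a) / (2 y1)
s = (3*2^2 + 6) / (2*10) mod 11 = 2
x3 = s^2 - 2 x1 mod 11 = 2^2 - 2*2 = 0
y3 = s (x1 - x3) - y1 mod 11 = 2 * (2 - 0) - 10 = 5

2P = (0, 5)


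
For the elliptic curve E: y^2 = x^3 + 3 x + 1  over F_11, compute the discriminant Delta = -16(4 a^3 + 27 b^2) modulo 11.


4 a^3 + 27 b^2 = 4*3^3 + 27*1^2 = 108 + 27 = 135
Delta = -16 * (135) = -2160
Delta mod 11 = 7

Delta = 7 (mod 11)


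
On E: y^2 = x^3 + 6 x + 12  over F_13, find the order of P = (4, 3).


Compute successive multiples of P until we hit O:
  1P = (4, 3)
  2P = (8, 0)
  3P = (4, 10)
  4P = O

ord(P) = 4


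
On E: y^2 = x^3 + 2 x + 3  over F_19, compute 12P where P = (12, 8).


k = 12 = 1100_2 (binary, LSB first: 0011)
Double-and-add from P = (12, 8):
  bit 0 = 0: acc unchanged = O
  bit 1 = 0: acc unchanged = O
  bit 2 = 1: acc = O + (5, 9) = (5, 9)
  bit 3 = 1: acc = (5, 9) + (10, 15) = (10, 4)

12P = (10, 4)


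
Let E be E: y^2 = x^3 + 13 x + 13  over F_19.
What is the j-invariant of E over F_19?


Delta = -16(4 a^3 + 27 b^2) mod 19 = 1
-1728 * (4 a)^3 = -1728 * (4*13)^3 mod 19 = 8
j = 8 * 1^(-1) mod 19 = 8

j = 8 (mod 19)


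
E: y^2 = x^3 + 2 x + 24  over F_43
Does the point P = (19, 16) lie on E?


Check whether y^2 = x^3 + 2 x + 24 (mod 43) for (x, y) = (19, 16).
LHS: y^2 = 16^2 mod 43 = 41
RHS: x^3 + 2 x + 24 = 19^3 + 2*19 + 24 mod 43 = 41
LHS = RHS

Yes, on the curve


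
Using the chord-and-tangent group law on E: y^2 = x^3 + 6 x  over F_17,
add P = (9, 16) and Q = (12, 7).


P != Q, so use the chord formula.
s = (y2 - y1) / (x2 - x1) = (8) / (3) mod 17 = 14
x3 = s^2 - x1 - x2 mod 17 = 14^2 - 9 - 12 = 5
y3 = s (x1 - x3) - y1 mod 17 = 14 * (9 - 5) - 16 = 6

P + Q = (5, 6)


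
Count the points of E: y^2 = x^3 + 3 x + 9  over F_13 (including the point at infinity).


For each x in F_13, count y with y^2 = x^3 + 3 x + 9 mod 13:
  x = 0: RHS = 9, y in [3, 10]  -> 2 point(s)
  x = 1: RHS = 0, y in [0]  -> 1 point(s)
  x = 2: RHS = 10, y in [6, 7]  -> 2 point(s)
  x = 6: RHS = 9, y in [3, 10]  -> 2 point(s)
  x = 7: RHS = 9, y in [3, 10]  -> 2 point(s)
  x = 8: RHS = 12, y in [5, 8]  -> 2 point(s)
  x = 10: RHS = 12, y in [5, 8]  -> 2 point(s)
Affine points: 13. Add the point at infinity: total = 14.

#E(F_13) = 14


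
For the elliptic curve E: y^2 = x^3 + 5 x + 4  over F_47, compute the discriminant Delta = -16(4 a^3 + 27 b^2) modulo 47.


4 a^3 + 27 b^2 = 4*5^3 + 27*4^2 = 500 + 432 = 932
Delta = -16 * (932) = -14912
Delta mod 47 = 34

Delta = 34 (mod 47)


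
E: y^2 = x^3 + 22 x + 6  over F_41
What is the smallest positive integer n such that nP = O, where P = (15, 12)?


Compute successive multiples of P until we hit O:
  1P = (15, 12)
  2P = (11, 29)
  3P = (10, 18)
  4P = (24, 7)
  5P = (18, 17)
  6P = (29, 33)
  7P = (30, 27)
  8P = (38, 6)
  ... (continuing to 18P)
  18P = O

ord(P) = 18


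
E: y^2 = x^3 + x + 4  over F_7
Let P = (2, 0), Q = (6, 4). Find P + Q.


P != Q, so use the chord formula.
s = (y2 - y1) / (x2 - x1) = (4) / (4) mod 7 = 1
x3 = s^2 - x1 - x2 mod 7 = 1^2 - 2 - 6 = 0
y3 = s (x1 - x3) - y1 mod 7 = 1 * (2 - 0) - 0 = 2

P + Q = (0, 2)


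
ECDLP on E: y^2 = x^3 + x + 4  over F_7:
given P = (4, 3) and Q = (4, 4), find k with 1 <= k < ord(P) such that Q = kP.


Enumerate multiples of P until we hit Q = (4, 4):
  1P = (4, 3)
  2P = (6, 4)
  3P = (6, 3)
  4P = (4, 4)
Match found at i = 4.

k = 4


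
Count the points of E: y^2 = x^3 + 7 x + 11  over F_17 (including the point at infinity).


For each x in F_17, count y with y^2 = x^3 + 7 x + 11 mod 17:
  x = 1: RHS = 2, y in [6, 11]  -> 2 point(s)
  x = 2: RHS = 16, y in [4, 13]  -> 2 point(s)
  x = 3: RHS = 8, y in [5, 12]  -> 2 point(s)
  x = 4: RHS = 1, y in [1, 16]  -> 2 point(s)
  x = 5: RHS = 1, y in [1, 16]  -> 2 point(s)
  x = 8: RHS = 1, y in [1, 16]  -> 2 point(s)
  x = 9: RHS = 4, y in [2, 15]  -> 2 point(s)
  x = 11: RHS = 8, y in [5, 12]  -> 2 point(s)
  x = 12: RHS = 4, y in [2, 15]  -> 2 point(s)
  x = 13: RHS = 4, y in [2, 15]  -> 2 point(s)
Affine points: 20. Add the point at infinity: total = 21.

#E(F_17) = 21


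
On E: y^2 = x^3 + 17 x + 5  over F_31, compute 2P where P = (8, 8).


Doubling: s = (3 x1^2 + a) / (2 y1)
s = (3*8^2 + 17) / (2*8) mod 31 = 15
x3 = s^2 - 2 x1 mod 31 = 15^2 - 2*8 = 23
y3 = s (x1 - x3) - y1 mod 31 = 15 * (8 - 23) - 8 = 15

2P = (23, 15)


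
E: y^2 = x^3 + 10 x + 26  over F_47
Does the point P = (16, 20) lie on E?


Check whether y^2 = x^3 + 10 x + 26 (mod 47) for (x, y) = (16, 20).
LHS: y^2 = 20^2 mod 47 = 24
RHS: x^3 + 10 x + 26 = 16^3 + 10*16 + 26 mod 47 = 5
LHS != RHS

No, not on the curve


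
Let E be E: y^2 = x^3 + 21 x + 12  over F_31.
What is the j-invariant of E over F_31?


Delta = -16(4 a^3 + 27 b^2) mod 31 = 25
-1728 * (4 a)^3 = -1728 * (4*21)^3 mod 31 = 27
j = 27 * 25^(-1) mod 31 = 11

j = 11 (mod 31)


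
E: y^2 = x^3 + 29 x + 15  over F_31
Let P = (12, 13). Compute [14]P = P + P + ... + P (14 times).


k = 14 = 1110_2 (binary, LSB first: 0111)
Double-and-add from P = (12, 13):
  bit 0 = 0: acc unchanged = O
  bit 1 = 1: acc = O + (25, 20) = (25, 20)
  bit 2 = 1: acc = (25, 20) + (16, 24) = (30, 27)
  bit 3 = 1: acc = (30, 27) + (4, 28) = (2, 22)

14P = (2, 22)


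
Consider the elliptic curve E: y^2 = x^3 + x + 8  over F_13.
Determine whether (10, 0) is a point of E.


Check whether y^2 = x^3 + 1 x + 8 (mod 13) for (x, y) = (10, 0).
LHS: y^2 = 0^2 mod 13 = 0
RHS: x^3 + 1 x + 8 = 10^3 + 1*10 + 8 mod 13 = 4
LHS != RHS

No, not on the curve
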